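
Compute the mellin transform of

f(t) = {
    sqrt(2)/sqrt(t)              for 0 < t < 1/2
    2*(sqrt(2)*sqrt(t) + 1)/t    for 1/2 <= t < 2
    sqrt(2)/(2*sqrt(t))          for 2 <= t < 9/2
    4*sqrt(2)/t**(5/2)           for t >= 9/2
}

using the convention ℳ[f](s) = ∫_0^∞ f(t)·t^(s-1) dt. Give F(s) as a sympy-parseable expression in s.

back out the common scale on t: 1/sqrt(t) on [0, 1/4); (2*sqrt(t) + 1)/t on [1/4, 1); 1/(2*sqrt(t)) on [1, 9/4); …
peel off the shared t-power: sqrt(t) on [0, 1/4); 2*sqrt(t) + 1 on [1/4, 1); sqrt(t)/2 on [1, 9/4); …
the power substitution comes off first: t on [0, 1/2); 2*t + 1 on [1/2, 1); t/2 on [1, 3/2); …
the 4 pieces separated at 1/2, 2, 9/2 each add one integral
between 0 and 1/2 the integrand is sqrt(2)/sqrt(t)·t^(s-1)
for t in [1/2, 2): the term is ∫ 2*(sqrt(2)*sqrt(t) + 1)/t·t^(s-1)
∫ sqrt(2)/(2*sqrt(t))·t^(s-1) over [2, 9/2)
[9/2, ∞) adds the kernel integral of 4*sqrt(2)/t**(5/2)

(196*3**(2*s)*s**2 - 942*3**(2*s)*s + 746*3**(2*s) + 2430*4**s*s**2 - 8019*4**s*s + 4860*4**s - 5832*s**2 + 18468*s - 9720)/(243*2**s*(4*s**3 - 16*s**2 + 17*s - 5))
  1/2 < Re(s) < 5/2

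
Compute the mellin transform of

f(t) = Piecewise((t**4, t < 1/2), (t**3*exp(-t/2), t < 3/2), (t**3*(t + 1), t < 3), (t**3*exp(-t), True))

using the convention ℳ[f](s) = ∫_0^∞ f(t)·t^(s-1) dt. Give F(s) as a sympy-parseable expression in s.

undo the shared t-power: t**2 on [0, 1/2); t*exp(-t/2) on [1/2, 3/2); t*(t + 1) on [3/2, 3); …
invert the shared t-power to get t on [0, 1/2); exp(-t/2) on [1/2, 3/2); t + 1 on [3/2, 3); …
along the cuts 1/2, 3/2, 3, ℳ[f](s) splits into 4 integrals
piece [0, 1/2): integrate t**4 against the kernel
the [1/2, 3/2) slice contributes ∫ t**3*exp(-t/2)·t^(s-1) dt
[3/2, 3) adds the kernel integral of t**3*(t + 1)
segment 3 to ∞ holds t**3*exp(-t); add its integral

(128*2**(2*s)*(s + 3)*(s + 4)*uppergamma(s + 3, 1/4) - 128*2**(2*s)*(s + 3)*(s + 4)*uppergamma(s + 3, 3/4) + 16*2**s*(s + 3)*(s + 4)*uppergamma(s + 3, 3) - 135*3**s*(s + 3) - 54*3**s + 1728*6**s*(s + 3) + 432*6**s + s + 3)/(16*2**s*(s + 3)*(s + 4))
  Re(s) > -4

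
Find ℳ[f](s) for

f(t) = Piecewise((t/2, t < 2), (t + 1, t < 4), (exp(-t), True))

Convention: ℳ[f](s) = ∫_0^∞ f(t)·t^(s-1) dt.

invert the common scale on t to get t on [0, 1); 2*t + 1 on [1, 2); exp(-2*t) on [2, ∞)
f breaks at 2, 4 into 3 integrals to sum
segment 0 to 2 holds t/2; add its integral
on [2, 4): add ∫ (t + 1)·t^(s-1) dt
on [4, ∞): add ∫ exp(-t)·t^(s-1) dt

2**s*(2**s*s*(s + 1)*uppergamma(s, 4) - 2*4**s*s - 4**s + 5*8**s*s + 8**s)/(4**s*s*(s + 1))
  Re(s) > -1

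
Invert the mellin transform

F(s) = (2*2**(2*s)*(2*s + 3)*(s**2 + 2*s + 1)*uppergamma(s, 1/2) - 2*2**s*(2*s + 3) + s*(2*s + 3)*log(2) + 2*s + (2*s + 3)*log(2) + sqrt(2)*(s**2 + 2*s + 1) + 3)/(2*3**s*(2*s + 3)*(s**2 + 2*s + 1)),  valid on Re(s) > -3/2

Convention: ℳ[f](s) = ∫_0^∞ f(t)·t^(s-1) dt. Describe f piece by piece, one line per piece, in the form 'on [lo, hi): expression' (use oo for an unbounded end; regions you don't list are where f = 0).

the common scale on t comes off first: t**(3/2) on [0, 1/2); t*log(t) on [1/2, 1); exp(-t/2) on [1, ∞)
along the cuts 1/3, 2/3, ℳ[f](s) splits into 3 integrals
over [0, 1/3), the kernel integral of 3*sqrt(6)*t**(3/2)/4 enters the sum
segment [1/3, 2/3) carries 3*t*log(3*t/2)/2; integrate it
∫ over [2/3, ∞) of exp(-3*t/4)·t^(s-1) joins the sum

on [0, 1/3): 3*sqrt(6)*t**(3/2)/4
on [1/3, 2/3): 3*t*log(3*t/2)/2
on [2/3, oo): exp(-3*t/4)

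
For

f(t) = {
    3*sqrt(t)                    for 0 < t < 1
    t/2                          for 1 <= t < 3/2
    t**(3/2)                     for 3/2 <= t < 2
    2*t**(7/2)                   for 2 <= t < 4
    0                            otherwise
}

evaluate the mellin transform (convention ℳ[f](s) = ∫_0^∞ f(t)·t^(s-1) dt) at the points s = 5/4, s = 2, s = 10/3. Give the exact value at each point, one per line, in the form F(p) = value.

along the cuts 1, 3/2, 2, ℳ[f](s) splits into 4 integrals
over [0, 1), the kernel integral of 3*sqrt(t) enters the sum
over [1, 3/2), the kernel integral of t/2 enters the sum
∫ t**(3/2)·t^(s-1) over [3/2, 2)
on [2, 4) integrate f = 2*t**(7/2) against the kernel

F(5/4) = -1104*2**(3/4)/209 - 9*2**(1/4)*3**(3/4)/22 + 2**(3/4)*3**(1/4)/4 + 94/63 + 4096*sqrt(2)/19
F(2) = -720*sqrt(2)/77 - 27*sqrt(6)/56 + 1970293/2640
F(10/3) = -18336*2**(5/6)/1189 - 243*2**(1/6)*3**(5/6)/464 + 399/598 + 243*2**(2/3)*3**(1/3)/832 + 98304*2**(2/3)/41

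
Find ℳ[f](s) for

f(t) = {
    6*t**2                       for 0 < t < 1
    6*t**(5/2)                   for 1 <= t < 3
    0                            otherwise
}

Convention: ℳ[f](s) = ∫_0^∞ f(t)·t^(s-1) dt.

6*(2*3**(s + 5/2)*(s + 2) + 1)/((s + 2)*(2*s + 5))
  Re(s) > -2

along the cuts 1, ℳ[f](s) splits into 2 integrals
piece [0, 1): integrate 6*t**2 against the kernel
over [1, 3), the kernel integral of 6*t**(5/2) enters the sum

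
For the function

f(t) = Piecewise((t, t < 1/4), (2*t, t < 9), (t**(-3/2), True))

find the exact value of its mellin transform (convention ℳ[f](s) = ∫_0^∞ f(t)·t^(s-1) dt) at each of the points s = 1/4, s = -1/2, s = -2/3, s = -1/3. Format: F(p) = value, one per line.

F(1/4) = sqrt(2)*(-27 + 1948*sqrt(6))/270
F(-1/2) = 1783/162
F(-2/3) = 2**(1/3)*(-3159 + 6320*6**(2/3))/2106
F(-1/3) = 2**(2/3)*(-891 + 10700*6**(1/3))/2376

remove the power substitution first: t**2 on [0, 1/2); 2*t**2 on [1/2, 3); t**(-3) on [3, ∞)
peel off the shared t-power: t on [0, 1/2); 2*t on [1/2, 3); t**(-4) on [3, ∞)
treat the 3 regions marked off by 1/4, 9 separately and sum
on [0, 1/4) integrate f = t against the kernel
over [1/4, 9), the kernel integral of 2*t enters the sum
∫ over [9, ∞) of t**(-3/2)·t^(s-1) joins the sum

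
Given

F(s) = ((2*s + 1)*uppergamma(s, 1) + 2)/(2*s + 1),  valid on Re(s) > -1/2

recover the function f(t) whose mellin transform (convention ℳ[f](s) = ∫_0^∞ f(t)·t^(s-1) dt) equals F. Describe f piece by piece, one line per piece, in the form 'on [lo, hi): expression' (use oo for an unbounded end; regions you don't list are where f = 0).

summing 2 kernel integrals split by 1 yields ℳ[f](s)
segment [0, 1) carries sqrt(t); integrate it
∫ exp(-t)·t^(s-1) over [1, ∞)

on [0, 1): sqrt(t)
on [1, oo): exp(-t)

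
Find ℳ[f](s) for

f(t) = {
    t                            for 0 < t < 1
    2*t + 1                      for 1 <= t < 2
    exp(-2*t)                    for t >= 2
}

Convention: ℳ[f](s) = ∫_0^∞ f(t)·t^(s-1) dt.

linearity at 1, 2 turns ℳ[f](s) into 3 summed integrals
[0, 1) adds the kernel integral of t
for t in [1, 2): the term is ∫ (2*t + 1)·t^(s-1)
on [2, ∞) integrate f = exp(-2*t) against the kernel

(2**s*s*(s + 1)*uppergamma(s, 4) - 2*4**s*s - 4**s + 5*8**s*s + 8**s)/(4**s*s*(s + 1))
  Re(s) > -1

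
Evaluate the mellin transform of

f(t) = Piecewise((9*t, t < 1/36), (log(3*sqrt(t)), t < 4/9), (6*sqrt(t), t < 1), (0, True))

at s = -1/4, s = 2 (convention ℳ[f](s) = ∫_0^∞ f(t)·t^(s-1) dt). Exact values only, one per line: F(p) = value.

F(-1/4) = sqrt(6)*(-18*log(2) - 11 + 12*sqrt(6))/3
F(2) = 257*log(2)/2592 + 320281/155520

strip the power substitution: 9*t**2 on [0, 1/6); log(3*t) on [1/6, 2/3); 6*t on [2/3, 1)
remove the common scale on t first: t**2 on [0, 1/2); log(t) on [1/2, 2); 2*t on [2, 3)
treat the 3 regions marked off by 1/36, 4/9 separately and sum
between 0 and 1/36 the integrand is 9*t·t^(s-1)
piece [1/36, 4/9): integrate log(3*sqrt(t)) against the kernel
segment 4/9 to 1 holds 6*sqrt(t); add its integral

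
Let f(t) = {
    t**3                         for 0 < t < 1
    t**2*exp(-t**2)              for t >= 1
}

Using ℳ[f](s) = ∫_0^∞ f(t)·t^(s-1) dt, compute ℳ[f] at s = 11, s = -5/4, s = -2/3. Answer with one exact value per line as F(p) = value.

peel off the shared t-power: t**2 on [0, 1); t*exp(-t**2) on [1, ∞)
back out the shared t-power: t on [0, 1); exp(-t**2) on [1, ∞)
the power substitution comes off first: sqrt(t) on [0, 1); exp(-t) on [1, ∞)
treat the 2 regions marked off by 1 separately and sum
∫ over [0, 1) of t**3·t^(s-1) joins the sum
the [1, ∞) slice contributes ∫ t**2*exp(-t**2)·t^(s-1) dt

F(11) = (E*(64 + 72765*sqrt(pi)*erfc(1)) + 295358)*exp(-1)/896
F(-5/4) = uppergamma(3/8, 1)/2 + 4/7
F(-2/3) = uppergamma(2/3, 1)/2 + 3/7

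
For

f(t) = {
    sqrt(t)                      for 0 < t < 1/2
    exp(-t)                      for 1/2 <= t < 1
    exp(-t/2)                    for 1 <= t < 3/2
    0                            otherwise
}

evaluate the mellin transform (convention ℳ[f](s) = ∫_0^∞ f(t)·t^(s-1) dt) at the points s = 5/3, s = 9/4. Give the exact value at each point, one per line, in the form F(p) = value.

F(5/3) = -2*2**(2/3)*uppergamma(5/3, 3/4) - uppergamma(5/3, 1) + 3*2**(5/6)/52 + uppergamma(5/3, 1/2) + 2*2**(2/3)*uppergamma(5/3, 1/2)
F(9/4) = -4*2**(1/4)*uppergamma(9/4, 3/4) - uppergamma(9/4, 1) + 2**(1/4)/22 + uppergamma(9/4, 1/2) + 4*2**(1/4)*uppergamma(9/4, 1/2)

breakpoints 1/2, 1: one integral from each of the 3 segments
segment [0, 1/2) carries sqrt(t); integrate it
for t in [1/2, 1): the term is ∫ exp(-t)·t^(s-1)
∫ over [1, 3/2) of exp(-t/2)·t^(s-1) joins the sum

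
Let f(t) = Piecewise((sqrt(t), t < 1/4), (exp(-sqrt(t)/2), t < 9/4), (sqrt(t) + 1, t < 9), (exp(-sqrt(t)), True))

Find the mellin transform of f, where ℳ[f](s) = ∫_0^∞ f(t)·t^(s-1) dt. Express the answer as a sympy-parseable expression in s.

(2**(2*s + 1)*s*(2*s + 1)*uppergamma(2*s, 3) + 2**(4*s + 1)*s*(2*s + 1)*uppergamma(2*s, 1/4) - 2**(4*s + 1)*s*(2*s + 1)*uppergamma(2*s, 3/4) + 8*36**s*s + 36**s - 5*9**s*s - 9**s + s)/(4**s*s*(2*s + 1))
  Re(s) > -1/2

peel off the power substitution: t on [0, 1/2); exp(-t/2) on [1/2, 3/2); t + 1 on [3/2, 3); …
along the cuts 1/4, 9/4, 9, ℳ[f](s) splits into 4 integrals
segment [0, 1/4) carries sqrt(t); integrate it
for t in [1/4, 9/4): the term is ∫ exp(-sqrt(t)/2)·t^(s-1)
over [9/4, 9), the kernel integral of (sqrt(t) + 1) enters the sum
∫ exp(-sqrt(t))·t^(s-1) over [9, ∞)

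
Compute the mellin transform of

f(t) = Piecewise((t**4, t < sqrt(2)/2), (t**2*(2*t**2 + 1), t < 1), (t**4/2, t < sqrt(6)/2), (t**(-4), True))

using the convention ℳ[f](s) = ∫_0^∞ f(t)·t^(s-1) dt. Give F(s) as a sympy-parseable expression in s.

back out the shared t-power: t**2 on [0, sqrt(2)/2); 2*t**2 + 1 on [sqrt(2)/2, 1); t**2/2 on [1, sqrt(6)/2); …
back out the power substitution: t on [0, 1/2); 2*t + 1 on [1/2, 1); t/2 on [1, 3/2); …
along the cuts sqrt(2)/2, 1, sqrt(6)/2, ℳ[f](s) splits into 4 integrals
∫ over [0, sqrt(2)/2) of t**4·t^(s-1) joins the sum
piece [sqrt(2)/2, 1): integrate t**2*(2*t**2 + 1) against the kernel
∫ t**4/2·t^(s-1) over [1, sqrt(6)/2)
∫ t**(-4)·t^(s-1) over [sqrt(6)/2, ∞)

(180*2**(s/2)*(s - 4)*(s + 2) + 144*2**(s/2)*(s - 4) + 81*3**(s/2)*(s - 4)*(s + 2) - 32*3**(s/2)*(s + 2)*(s + 4) - 72*s - 54*(s - 4)*(s + 2) + 288)/(72*2**(s/2)*(s - 4)*(s + 2)*(s + 4))
  -4 < Re(s) < 4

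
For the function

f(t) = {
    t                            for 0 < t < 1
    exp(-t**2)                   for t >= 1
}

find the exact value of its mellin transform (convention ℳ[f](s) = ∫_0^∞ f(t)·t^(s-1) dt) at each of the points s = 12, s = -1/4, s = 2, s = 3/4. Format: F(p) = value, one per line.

the power substitution comes off first: sqrt(t) on [0, 1); exp(-t) on [1, ∞)
linearity at 1 turns ℳ[f](s) into 2 summed integrals
∫ t·t^(s-1) over [0, 1)
on [1, ∞) integrate f = exp(-t**2) against the kernel

F(12) = 1/13 + 163*exp(-1)
F(-1/4) = uppergamma(-1/8, 1)/2 + 4/3
F(2) = exp(-1)/2 + 1/3
F(3/4) = uppergamma(3/8, 1)/2 + 4/7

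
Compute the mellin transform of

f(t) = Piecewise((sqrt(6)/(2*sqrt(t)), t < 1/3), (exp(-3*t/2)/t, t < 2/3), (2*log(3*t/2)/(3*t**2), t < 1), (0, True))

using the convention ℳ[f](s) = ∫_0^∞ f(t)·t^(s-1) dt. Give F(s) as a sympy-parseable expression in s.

(9*2**s*(2*s - 1)*(-2*s + (s - 1)**2 + 3)*uppergamma(s - 1, 1/2) - 9*2**s*(2*s - 1)*(-2*s + (s - 1)**2 + 3)*uppergamma(s - 1, 1) + 9*2**s*(2*s - 1) + 4*3**s*(1 - 2*s) + 3**s*(s - 1)*(2*s - 1)*(-4*log(2) + 4*log(3)) + 3**s*(2*s - 1)*(-4*log(3) + 4*log(2)) + 18*sqrt(2)*(-2*s + (s - 1)**2 + 3))/(6*3**s*(2*s - 1)*(-2*s + (s - 1)**2 + 3))
  Re(s) > 1/2

strip the shared t-power: sqrt(6)*sqrt(t)/2 on [0, 1/3); exp(-3*t/2) on [1/3, 2/3); 2*log(3*t/2)/(3*t) on [2/3, 1)
back out the common scale on t: sqrt(t) on [0, 1/2); exp(-t) on [1/2, 1); log(t)/t on [1, 3/2)
integrate the 3 segments split at 1/3, 2/3, then add the results
over [0, 1/3), the kernel integral of sqrt(6)/(2*sqrt(t)) enters the sum
piece [1/3, 2/3): integrate exp(-3*t/2)/t against the kernel
for t in [2/3, 1): the term is ∫ 2*log(3*t/2)/(3*t**2)·t^(s-1)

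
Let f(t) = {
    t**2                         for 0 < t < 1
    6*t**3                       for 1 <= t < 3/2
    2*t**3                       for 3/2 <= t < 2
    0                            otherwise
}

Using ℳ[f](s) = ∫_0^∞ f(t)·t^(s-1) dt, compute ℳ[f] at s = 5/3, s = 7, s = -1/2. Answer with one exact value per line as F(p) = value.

F(5/3) = -78/77 + 243*2**(1/3)*3**(2/3)/112 + 48*2**(2/3)/7
F(7) = 5238769/23040
F(-1/2) = -26/15 + 9*sqrt(6)/5 + 16*sqrt(2)/5

split f at 1, 3/2: ℳ[f](s) collects 3 kernel integrals
on [0, 1) integrate f = t**2 against the kernel
segment 1 to 3/2 holds 6*t**3; add its integral
over [3/2, 2), the kernel integral of 2*t**3 enters the sum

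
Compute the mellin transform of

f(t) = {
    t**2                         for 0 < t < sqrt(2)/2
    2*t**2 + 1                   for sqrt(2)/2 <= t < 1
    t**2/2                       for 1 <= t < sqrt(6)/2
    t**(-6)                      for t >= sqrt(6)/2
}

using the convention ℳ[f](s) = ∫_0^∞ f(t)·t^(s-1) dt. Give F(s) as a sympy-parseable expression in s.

(sqrt(2)/2)**s*(270*2**(s/2)*s*(s - 6) + 216*2**(s/2)*(s - 6) + 81*3**(s/2)*s*(s - 6) - 32*3**(s/2)*s*(s + 2) - 162*s*(s - 6) - 216*s + 1296)/(108*s*(s - 6)*(s + 2))
  -2 < Re(s) < 6

reversing the power substitution: t on [0, 1/2); 2*t + 1 on [1/2, 1); t/2 on [1, 3/2); …
treat the 4 regions marked off by sqrt(2)/2, 1, sqrt(6)/2 separately and sum
between 0 and sqrt(2)/2 the integrand is t**2·t^(s-1)
∫ over [sqrt(2)/2, 1) of (2*t**2 + 1)·t^(s-1) joins the sum
segment 1 to sqrt(6)/2 holds t**2/2; add its integral
[sqrt(6)/2, ∞) adds the kernel integral of t**(-6)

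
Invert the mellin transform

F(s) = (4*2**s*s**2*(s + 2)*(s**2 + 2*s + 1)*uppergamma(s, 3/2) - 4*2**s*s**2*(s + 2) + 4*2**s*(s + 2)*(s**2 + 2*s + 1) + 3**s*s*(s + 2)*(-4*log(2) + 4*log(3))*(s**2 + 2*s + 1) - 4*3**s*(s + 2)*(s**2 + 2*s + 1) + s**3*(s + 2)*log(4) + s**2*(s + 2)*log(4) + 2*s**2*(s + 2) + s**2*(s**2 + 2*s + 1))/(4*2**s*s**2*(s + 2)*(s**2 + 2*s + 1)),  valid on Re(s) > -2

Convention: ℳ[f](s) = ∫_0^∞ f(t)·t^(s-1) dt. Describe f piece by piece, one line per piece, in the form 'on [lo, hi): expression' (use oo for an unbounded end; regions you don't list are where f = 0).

on [0, 1/2): t**2
on [1/2, 1): t*log(t)
on [1, 3/2): log(t)
on [3/2, oo): exp(-t)

along the cuts 1/2, 1, 3/2, ℳ[f](s) splits into 4 integrals
piece [0, 1/2): integrate t**2 against the kernel
the [1/2, 1) slice contributes ∫ t*log(t)·t^(s-1) dt
segment [1, 3/2) carries log(t); integrate it
on [3/2, ∞) integrate f = exp(-t) against the kernel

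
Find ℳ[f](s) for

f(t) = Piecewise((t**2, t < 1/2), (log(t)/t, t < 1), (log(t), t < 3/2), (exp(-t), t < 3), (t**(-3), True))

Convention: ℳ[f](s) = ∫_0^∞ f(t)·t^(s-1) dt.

(108*2**s*s**2*(s - 3)*(s + 2)*(s**2 - 2*s + 1)*uppergamma(s, 3/2) - 108*2**s*s**2*(s - 3)*(s + 2)*(s**2 - 2*s + 1)*uppergamma(s, 3) - 108*2**s*s**2*(s - 3)*(s + 2) + 108*2**s*(s - 3)*(s + 2)*(s**2 - 2*s + 1) - 108*3**s*s*(s - 3)*(s + 2)*(s**2 - 2*s + 1)*log(2) + 108*3**s*s*(s - 3)*(s + 2)*(s**2 - 2*s + 1)*log(3) - 108*3**s*(s - 3)*(s + 2)*(s**2 - 2*s + 1) - 4*6**s*s**2*(s + 2)*(s**2 - 2*s + 1) + 216*s**3*(s - 3)*(s + 2)*log(2) - 216*s**2*(s - 3)*(s + 2)*log(2) + 216*s**2*(s - 3)*(s + 2) + 27*s**2*(s - 3)*(s**2 - 2*s + 1))/(108*2**s*s**2*(s - 3)*(s + 2)*(s**2 - 2*s + 1))
  -2 < Re(s) < 3

cuts at 1/2, 1, 3/2, 3: linearity sums the 5 kernel integrals
segment [0, 1/2) carries t**2; integrate it
between 1/2 and 1 the integrand is log(t)/t·t^(s-1)
segment [1, 3/2) carries log(t); integrate it
[3/2, 3) adds the kernel integral of exp(-t)
segment 3 to ∞ holds t**(-3); add its integral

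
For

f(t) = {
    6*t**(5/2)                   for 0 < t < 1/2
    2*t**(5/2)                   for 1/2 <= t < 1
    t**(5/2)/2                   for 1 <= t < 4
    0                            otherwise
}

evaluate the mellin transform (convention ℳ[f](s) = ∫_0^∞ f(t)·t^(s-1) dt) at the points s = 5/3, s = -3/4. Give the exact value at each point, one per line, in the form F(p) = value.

breakpoints 1/2, 1: one integral from each of the 3 segments
on [0, 1/2) integrate f = 6*t**(5/2) against the kernel
on [1/2, 1): add ∫ 2*t**(5/2)·t^(s-1) dt
over [1, 4), the kernel integral of t**(5/2)/2 enters the sum

F(5/3) = 3*2**(5/6)/100 + 9/25 + 768*2**(1/3)/25
F(-3/4) = 4*2**(1/4)/7 + 6/7 + 16*sqrt(2)/7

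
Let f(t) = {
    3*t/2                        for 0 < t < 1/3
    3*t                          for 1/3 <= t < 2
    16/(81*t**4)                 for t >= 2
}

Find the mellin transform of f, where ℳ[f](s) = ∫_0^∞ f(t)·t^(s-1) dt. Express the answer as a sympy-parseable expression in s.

(970*6**s*s - 3890*6**s - 81*s + 324)/(162*3**s*(s**2 - 3*s - 4))
  -1 < Re(s) < 4

back out the common scale on t: t on [0, 1/2); 2*t on [1/2, 3); t**(-4) on [3, ∞)
the 3 pieces separated at 1/3, 2 each add one integral
∫ over [0, 1/3) of 3*t/2·t^(s-1) joins the sum
segment [1/3, 2) carries 3*t; integrate it
the [2, ∞) slice contributes ∫ 16/(81*t**4)·t^(s-1) dt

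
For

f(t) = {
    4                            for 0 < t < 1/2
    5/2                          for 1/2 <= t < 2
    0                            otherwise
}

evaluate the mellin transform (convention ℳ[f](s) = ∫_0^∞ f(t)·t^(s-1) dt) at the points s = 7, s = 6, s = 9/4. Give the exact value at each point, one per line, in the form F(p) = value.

F(7) = 81923/1792
F(6) = 20483/768
F(9/4) = 2**(3/4)*(3 + 80*sqrt(2))/36

slice at 1/2, transform all 2 pieces, and sum them
on [0, 1/2) integrate f = 4 against the kernel
segment [1/2, 2) carries 5/2; integrate it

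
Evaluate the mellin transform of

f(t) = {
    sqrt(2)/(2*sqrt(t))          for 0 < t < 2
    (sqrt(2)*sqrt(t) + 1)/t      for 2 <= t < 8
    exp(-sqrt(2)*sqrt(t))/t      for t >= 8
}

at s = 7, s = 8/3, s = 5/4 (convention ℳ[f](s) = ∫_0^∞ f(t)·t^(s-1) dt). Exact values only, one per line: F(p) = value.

strip the shared t-power: sqrt(2)*sqrt(t)/2 on [0, 2); sqrt(2)*sqrt(t) + 1 on [2, 8); exp(-sqrt(2)*sqrt(t)) on [8, ∞)
strip the common scale on t: sqrt(t) on [0, 1); 2*sqrt(t) + 1 on [1, 4); exp(-2*sqrt(t)) on [4, ∞)
invert the power substitution to get t on [0, 1); 2*t + 1 on [1, 2); exp(-2*t) on [2, ∞)
breakpoints 2, 8: one integral from each of the 3 segments
over [0, 2), the kernel integral of sqrt(2)/(2*sqrt(t)) enters the sum
∫ over [2, 8) of (sqrt(2)*sqrt(t) + 1)/t·t^(s-1) joins the sum
segment [8, ∞) carries exp(-sqrt(2)*sqrt(t))/t; integrate it

F(7) = 2664864/13 + 68043400*exp(-4)
F(8/3) = -138*2**(2/3)/65 + 2**(1/3)*uppergamma(10/3, 4)/2 + 5088/65
F(5/4) = 2**(1/4)*(-16 + 3*sqrt(2)*sqrt(pi)*erfc(2) + 28*sqrt(2))/3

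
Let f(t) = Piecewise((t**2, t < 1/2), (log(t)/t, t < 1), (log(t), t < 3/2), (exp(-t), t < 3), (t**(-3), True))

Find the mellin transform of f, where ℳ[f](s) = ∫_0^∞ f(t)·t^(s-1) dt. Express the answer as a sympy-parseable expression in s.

(108*2**s*s**2*(s - 3)*(s + 2)*(s**2 - 2*s + 1)*uppergamma(s, 3/2) - 108*2**s*s**2*(s - 3)*(s + 2)*(s**2 - 2*s + 1)*uppergamma(s, 3) - 108*2**s*s**2*(s - 3)*(s + 2) + 108*2**s*(s - 3)*(s + 2)*(s**2 - 2*s + 1) - 108*3**s*s*(s - 3)*(s + 2)*(s**2 - 2*s + 1)*log(2) + 108*3**s*s*(s - 3)*(s + 2)*(s**2 - 2*s + 1)*log(3) - 108*3**s*(s - 3)*(s + 2)*(s**2 - 2*s + 1) - 4*6**s*s**2*(s + 2)*(s**2 - 2*s + 1) + 216*s**3*(s - 3)*(s + 2)*log(2) - 216*s**2*(s - 3)*(s + 2)*log(2) + 216*s**2*(s - 3)*(s + 2) + 27*s**2*(s - 3)*(s**2 - 2*s + 1))/(108*2**s*s**2*(s - 3)*(s + 2)*(s**2 - 2*s + 1))
  -2 < Re(s) < 3

linearity at 1/2, 1, 3/2, 3 turns ℳ[f](s) into 5 summed integrals
piece [0, 1/2): integrate t**2 against the kernel
segment [1/2, 1) carries log(t)/t; integrate it
on [1, 3/2): add ∫ log(t)·t^(s-1) dt
piece [3/2, 3): integrate exp(-t) against the kernel
segment [3, ∞) carries t**(-3); integrate it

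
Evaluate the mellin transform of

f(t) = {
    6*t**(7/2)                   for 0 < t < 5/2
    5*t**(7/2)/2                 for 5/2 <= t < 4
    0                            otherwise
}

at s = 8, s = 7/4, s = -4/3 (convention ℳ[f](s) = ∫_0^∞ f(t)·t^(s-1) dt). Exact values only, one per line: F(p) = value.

F(8) = 341796875*sqrt(10)/94208 + 41943040/23
F(7/4) = 3125*2**(3/4)*5**(1/4)/96 + 10240*sqrt(2)/21
F(-4/3) = 525*2**(5/6)*5**(1/6)/104 + 240*2**(1/3)/13

breakpoints 5/2: one integral from each of the 2 segments
piece [0, 5/2): integrate 6*t**(7/2) against the kernel
piece [5/2, 4): integrate 5*t**(7/2)/2 against the kernel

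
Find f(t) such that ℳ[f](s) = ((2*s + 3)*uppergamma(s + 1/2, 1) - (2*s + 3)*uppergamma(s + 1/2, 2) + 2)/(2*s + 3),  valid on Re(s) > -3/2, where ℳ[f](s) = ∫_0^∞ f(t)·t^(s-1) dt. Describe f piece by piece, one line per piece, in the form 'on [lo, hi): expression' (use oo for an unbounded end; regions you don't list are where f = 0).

invert the shared t-power to get t on [0, 1); exp(-t) on [1, 2)
linearity at 1 turns ℳ[f](s) into 2 summed integrals
segment [0, 1) carries t**(3/2); integrate it
the [1, 2) slice contributes ∫ sqrt(t)*exp(-t)·t^(s-1) dt

on [0, 1): t**(3/2)
on [1, 2): sqrt(t)*exp(-t)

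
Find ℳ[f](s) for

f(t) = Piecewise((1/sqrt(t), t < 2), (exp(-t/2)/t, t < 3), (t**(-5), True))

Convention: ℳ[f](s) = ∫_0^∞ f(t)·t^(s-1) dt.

(243*2**s*(s - 5)*(2*s - 1)*uppergamma(s - 1, 1) - 243*2**s*(s - 5)*(2*s - 1)*uppergamma(s - 1, 3/2) + 243*2**(s + 3/2)*(s - 5) + 2*3**s*(1 - 2*s))/(486*(s - 5)*(2*s - 1))
  1/2 < Re(s) < 5

undo the shared t-power: sqrt(t) on [0, 2); exp(-t/2) on [2, 3); t**(-4) on [3, ∞)
decompose at 2, 3; ℳ[f](s) sums the 3 pieces' integrals
segment [0, 2) carries 1/sqrt(t); integrate it
over [2, 3), the kernel integral of exp(-t/2)/t enters the sum
for t in [3, ∞): the term is ∫ t**(-5)·t^(s-1)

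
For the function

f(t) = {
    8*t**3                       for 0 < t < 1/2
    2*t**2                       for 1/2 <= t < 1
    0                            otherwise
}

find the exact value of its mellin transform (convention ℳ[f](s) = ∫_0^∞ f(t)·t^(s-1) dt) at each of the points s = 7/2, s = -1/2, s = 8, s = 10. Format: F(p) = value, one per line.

undo the common scale on t: t**3 on [0, 1); t**2/2 on [1, 2)
remove the shared t-power first: t on [0, 1); 1/2 on [1, 2)
decompose at 1/2; ℳ[f](s) sums the 2 pieces' integrals
[0, 1/2) adds the kernel integral of 8*t**3
on [1/2, 1) integrate f = 2*t**2 against the kernel

F(7/2) = 9*sqrt(2)/2288 + 4/11
F(-1/2) = sqrt(2)/15 + 4/3
F(8) = 11273/56320
F(10) = 17753/106496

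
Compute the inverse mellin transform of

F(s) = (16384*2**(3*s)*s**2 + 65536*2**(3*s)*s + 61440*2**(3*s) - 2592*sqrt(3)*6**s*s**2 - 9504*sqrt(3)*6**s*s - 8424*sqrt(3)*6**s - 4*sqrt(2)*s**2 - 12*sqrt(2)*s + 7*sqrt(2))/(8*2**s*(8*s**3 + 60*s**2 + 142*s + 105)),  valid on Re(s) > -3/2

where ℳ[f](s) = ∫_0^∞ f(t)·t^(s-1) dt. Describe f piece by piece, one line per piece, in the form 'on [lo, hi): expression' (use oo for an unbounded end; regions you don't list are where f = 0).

on [0, 1/2): t**(3/2)/2
on [1/2, 3): 3*t**(5/2)/2
on [3, 4): 2*t**(7/2)

along the cuts 1/2, 3, ℳ[f](s) splits into 3 integrals
∫ t**(3/2)/2·t^(s-1) over [0, 1/2)
segment 1/2 to 3 holds 3*t**(5/2)/2; add its integral
between 3 and 4 the integrand is 2*t**(7/2)·t^(s-1)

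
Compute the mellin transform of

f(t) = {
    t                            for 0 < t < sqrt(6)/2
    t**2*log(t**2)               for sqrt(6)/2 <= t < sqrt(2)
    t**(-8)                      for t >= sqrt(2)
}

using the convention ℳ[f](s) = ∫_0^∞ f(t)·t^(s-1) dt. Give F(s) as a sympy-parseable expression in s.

peel off the power substitution: sqrt(t) on [0, 3/2); t*log(t) on [3/2, 2); t**(-4) on [2, ∞)
integrate the 3 segments split at sqrt(6)/2, sqrt(2), then add the results
over [0, sqrt(6)/2), the kernel integral of t enters the sum
piece [sqrt(6)/2, sqrt(2)): integrate t**2*log(t**2) against the kernel
∫ t**(-8)·t^(s-1) over [sqrt(2), ∞)

(sqrt(2)/2)**s*(32*2**s*s*(s - 8)*(s + 1)*log(2) - 64*2**s*(s - 8)*(s + 1) + 64*2**s*(s - 8)*(s + 1)*log(2) - 2**s*(s + 1)*(s**2 + 4*s + 4) + 3**(s/2)*s*(s - 8)*(s + 1)*(-24*log(3) + 24*log(2)) + 3**(s/2)*(s - 8)*(s + 1)*(-48*log(3) + 48*log(2)) + 48*3**(s/2)*(s - 8)*(s + 1) + 8*3**(s/2)*sqrt(6)*(s - 8)*(s**2 + 4*s + 4))/(16*(s - 8)*(s + 1)*(s**2 + 4*s + 4))
  -1 < Re(s) < 8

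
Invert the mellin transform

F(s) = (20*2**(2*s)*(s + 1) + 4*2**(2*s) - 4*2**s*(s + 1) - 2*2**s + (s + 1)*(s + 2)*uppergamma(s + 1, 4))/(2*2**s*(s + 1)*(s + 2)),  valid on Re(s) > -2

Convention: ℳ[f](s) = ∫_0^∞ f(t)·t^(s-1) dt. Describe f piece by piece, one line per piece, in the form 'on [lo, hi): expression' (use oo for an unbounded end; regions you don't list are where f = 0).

on [0, 1): t**2
on [1, 2): t*(2*t + 1)
on [2, oo): t*exp(-2*t)

peel off the shared t-power: t on [0, 1); 2*t + 1 on [1, 2); exp(-2*t) on [2, ∞)
treat the 3 regions marked off by 1, 2 separately and sum
segment [0, 1) carries t**2; integrate it
on [1, 2): add ∫ t*(2*t + 1)·t^(s-1) dt
the [2, ∞) slice contributes ∫ t*exp(-2*t)·t^(s-1) dt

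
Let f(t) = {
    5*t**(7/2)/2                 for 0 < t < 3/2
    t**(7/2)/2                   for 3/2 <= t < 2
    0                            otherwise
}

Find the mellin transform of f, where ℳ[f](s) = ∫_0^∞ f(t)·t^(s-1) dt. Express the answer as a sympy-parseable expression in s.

split f at 3/2: ℳ[f](s) collects 2 kernel integrals
segment 0 to 3/2 holds 5*t**(7/2)/2; add its integral
for t in [3/2, 2): the term is ∫ t**(7/2)/2·t^(s-1)

(2**(s + 7/2) + 4*(3/2)**(s + 7/2))/(2*s + 7)
  Re(s) > -7/2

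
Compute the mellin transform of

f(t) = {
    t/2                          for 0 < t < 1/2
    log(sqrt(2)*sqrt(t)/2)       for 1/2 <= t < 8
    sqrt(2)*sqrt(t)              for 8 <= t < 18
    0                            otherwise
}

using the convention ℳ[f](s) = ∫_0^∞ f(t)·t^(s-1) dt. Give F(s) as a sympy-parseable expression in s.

(-32*2**(4*s)*s**2*(s + 1) + 4*2**(4*s)*s*(s + 1)*(2*s + 1)*log(2) - 2*2**(4*s)*(s + 1)*(2*s + 1) + 48*6**(2*s)*s**2*(s + 1) + s**2*(2*s + 1) + 4*s*(s + 1)*(2*s + 1)*log(2) + 2*(s + 1)*(2*s + 1))/(4*2**s*s**2*(s + 1)*(2*s + 1))
  Re(s) > -1

reversing the common scale on t: t on [0, 1/4); log(sqrt(t)) on [1/4, 4); 2*sqrt(t) on [4, 9)
invert the power substitution to get t**2 on [0, 1/2); log(t) on [1/2, 2); 2*t on [2, 3)
the 3 pieces separated at 1/2, 8 each add one integral
piece [0, 1/2): integrate t/2 against the kernel
piece [1/2, 8): integrate log(sqrt(2)*sqrt(t)/2) against the kernel
segment 8 to 18 holds sqrt(2)*sqrt(t); add its integral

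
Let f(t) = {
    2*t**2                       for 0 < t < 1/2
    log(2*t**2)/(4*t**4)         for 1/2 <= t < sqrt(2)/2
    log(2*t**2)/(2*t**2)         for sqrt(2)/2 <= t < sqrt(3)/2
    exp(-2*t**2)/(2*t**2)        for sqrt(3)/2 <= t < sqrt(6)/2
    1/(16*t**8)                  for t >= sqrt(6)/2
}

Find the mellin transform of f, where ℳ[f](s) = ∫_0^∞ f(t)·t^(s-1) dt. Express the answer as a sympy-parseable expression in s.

reversing the power substitution: 2*t on [0, 1/4); log(2*t)/(4*t**2) on [1/4, 1/2); log(2*t)/(2*t) on [1/2, 3/4); …
back out the common scale on t: t on [0, 1/2); log(t)/t**2 on [1/2, 1); log(t)/t on [1, 3/2); …
peel off the shared t-power: t**2 on [0, 1/2); log(t)/t on [1/2, 1); log(t) on [1, 3/2); …
treat the 5 regions marked off by 1/2, sqrt(2)/2, sqrt(3)/2, sqrt(6)/2 separately and sum
segment [0, 1/2) carries 2*t**2; integrate it
∫ over [1/2, sqrt(2)/2) of log(2*t**2)/(4*t**4)·t^(s-1) joins the sum
on [sqrt(2)/2, sqrt(3)/2) integrate f = log(2*t**2)/(2*t**2) against the kernel
segment sqrt(3)/2 to sqrt(6)/2 holds exp(-2*t**2)/(2*t**2); add its integral
the [sqrt(6)/2, ∞) slice contributes ∫ 1/(16*t**8)·t^(s-1) dt

2**(1 - s/2)*(108*2**(s/2 - 1)*(s/2 - 4)*(s/2 - 1)**2*(s/2 + 1)*(-s + (s/2 - 1)**2 + 3)*uppergamma(s/2 - 1, 3/2) - 108*2**(s/2 - 1)*(s/2 - 4)*(s/2 - 1)**2*(s/2 + 1)*(-s + (s/2 - 1)**2 + 3)*uppergamma(s/2 - 1, 3) - 108*2**(s/2 - 1)*(s/2 - 4)*(s/2 - 1)**2*(s/2 + 1) + 108*2**(s/2 - 1)*(s/2 - 4)*(s/2 + 1)*(-s + (s/2 - 1)**2 + 3) - 108*3**(s/2 - 1)*(s/2 - 4)*(s/2 - 1)*(s/2 + 1)*(-s + (s/2 - 1)**2 + 3)*log(2) + 108*3**(s/2 - 1)*(s/2 - 4)*(s/2 - 1)*(s/2 + 1)*(-s + (s/2 - 1)**2 + 3)*log(3) - 108*3**(s/2 - 1)*(s/2 - 4)*(s/2 + 1)*(-s + (s/2 - 1)**2 + 3) - 4*6**(s/2 - 1)*(s/2 - 1)**2*(s/2 + 1)*(-s + (s/2 - 1)**2 + 3) + 216*(s/2 - 4)*(s/2 - 1)**3*(s/2 + 1)*log(2) - 216*(s/2 - 4)*(s/2 - 1)**2*(s/2 + 1)*log(2) + 216*(s/2 - 4)*(s/2 - 1)**2*(s/2 + 1) + 27*(s/2 - 4)*(s/2 - 1)**2*(-s + (s/2 - 1)**2 + 3))/(216*2**(s/2)*(s/2 - 4)*(s/2 - 1)**2*(s/2 + 1)*(-s + (s/2 - 1)**2 + 3))
  -2 < Re(s) < 8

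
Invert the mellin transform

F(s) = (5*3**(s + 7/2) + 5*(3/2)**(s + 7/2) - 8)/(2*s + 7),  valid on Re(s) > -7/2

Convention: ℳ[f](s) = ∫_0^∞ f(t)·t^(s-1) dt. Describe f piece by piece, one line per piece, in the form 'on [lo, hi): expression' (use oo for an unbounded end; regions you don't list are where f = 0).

decompose at 1, 3/2; ℳ[f](s) sums the 3 pieces' integrals
the [0, 1) slice contributes ∫ t**(7/2)·t^(s-1) dt
for t in [1, 3/2): the term is ∫ 5*t**(7/2)·t^(s-1)
piece [3/2, 3): integrate 5*t**(7/2)/2 against the kernel

on [0, 1): t**(7/2)
on [1, 3/2): 5*t**(7/2)
on [3/2, 3): 5*t**(7/2)/2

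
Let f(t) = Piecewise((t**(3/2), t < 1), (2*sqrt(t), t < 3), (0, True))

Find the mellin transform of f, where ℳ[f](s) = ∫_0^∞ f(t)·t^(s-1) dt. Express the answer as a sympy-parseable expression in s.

(4*sqrt(3)*3**s*(2*s + 3) - 4*s - 10)/((2*s + 1)*(2*s + 3))
  Re(s) > -3/2

along the cuts 1, ℳ[f](s) splits into 2 integrals
segment 0 to 1 holds t**(3/2); add its integral
∫ over [1, 3) of 2*sqrt(t)·t^(s-1) joins the sum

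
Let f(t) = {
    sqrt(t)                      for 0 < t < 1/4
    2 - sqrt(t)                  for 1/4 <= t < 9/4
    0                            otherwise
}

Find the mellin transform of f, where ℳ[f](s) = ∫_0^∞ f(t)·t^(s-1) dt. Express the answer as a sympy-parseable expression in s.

reversing the power substitution: t on [0, 1/2); 2 - t on [1/2, 3/2)
split f at 1/4: ℳ[f](s) collects 2 kernel integrals
between 0 and 1/4 the integrand is sqrt(t)·t^(s-1)
[1/4, 9/4) adds the kernel integral of (2 - sqrt(t))

(9**s*s + 2*9**s - 2*s - 2)/(4**s*s*(2*s + 1))
  Re(s) > -1/2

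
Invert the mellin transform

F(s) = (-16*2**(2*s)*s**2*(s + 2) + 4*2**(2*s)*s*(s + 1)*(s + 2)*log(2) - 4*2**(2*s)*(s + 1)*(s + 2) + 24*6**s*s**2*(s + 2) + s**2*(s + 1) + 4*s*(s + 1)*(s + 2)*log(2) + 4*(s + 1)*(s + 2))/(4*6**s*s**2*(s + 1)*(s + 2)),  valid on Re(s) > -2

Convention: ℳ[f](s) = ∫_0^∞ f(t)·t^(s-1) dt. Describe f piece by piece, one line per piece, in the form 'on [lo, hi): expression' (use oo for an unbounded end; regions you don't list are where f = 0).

on [0, 1/6): 9*t**2
on [1/6, 2/3): log(3*t)
on [2/3, 1): 6*t

reversing the common scale on t: 4*t**2 on [0, 1/4); log(2*t) on [1/4, 1); 4*t on [1, 3/2)
the common scale on t comes off first: t**2 on [0, 1/2); log(t) on [1/2, 2); 2*t on [2, 3)
the 3 pieces separated at 1/6, 2/3 each add one integral
the [0, 1/6) slice contributes ∫ 9*t**2·t^(s-1) dt
segment [1/6, 2/3) carries log(3*t); integrate it
piece [2/3, 1): integrate 6*t against the kernel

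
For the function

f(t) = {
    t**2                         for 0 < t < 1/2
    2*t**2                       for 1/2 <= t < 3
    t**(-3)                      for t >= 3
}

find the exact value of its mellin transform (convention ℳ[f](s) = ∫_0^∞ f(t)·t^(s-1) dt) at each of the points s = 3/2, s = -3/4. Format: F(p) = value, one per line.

F(3/2) = sqrt(2)*(-27 + 11720*sqrt(6))/1512
F(-3/4) = 2**(3/4)*(-243 + 2918*6**(1/4))/1215

reversing the shared t-power: t**(3/2) on [0, 1/2); 2*t**(3/2) on [1/2, 3); t**(-7/2) on [3, ∞)
remove the shared t-power first: t on [0, 1/2); 2*t on [1/2, 3); t**(-4) on [3, ∞)
integrate the 3 segments split at 1/2, 3, then add the results
the [0, 1/2) slice contributes ∫ t**2·t^(s-1) dt
for t in [1/2, 3): the term is ∫ 2*t**2·t^(s-1)
∫ t**(-3)·t^(s-1) over [3, ∞)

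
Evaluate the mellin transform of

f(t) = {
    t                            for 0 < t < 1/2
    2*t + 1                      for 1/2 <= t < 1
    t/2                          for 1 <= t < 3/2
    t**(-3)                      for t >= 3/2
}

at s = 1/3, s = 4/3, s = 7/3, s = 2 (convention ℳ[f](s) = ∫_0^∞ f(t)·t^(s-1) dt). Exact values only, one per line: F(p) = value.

F(1/3) = 2**(2/3)*(-486 + 97*3**(1/3) + 594*2**(1/3))/288
F(4/3) = 2**(2/3)*(-405 + 629*3**(1/3) + 1170*2**(1/3))/1680
F(7/3) = 2**(2/3)*(-162 + 984*2**(1/3) + 1687*3**(1/3))/2240
F(2) = 33/16

the 4 pieces separated at 1/2, 1, 3/2 each add one integral
∫ t·t^(s-1) over [0, 1/2)
on [1/2, 1): add ∫ (2*t + 1)·t^(s-1) dt
between 1 and 3/2 the integrand is t/2·t^(s-1)
segment 3/2 to ∞ holds t**(-3); add its integral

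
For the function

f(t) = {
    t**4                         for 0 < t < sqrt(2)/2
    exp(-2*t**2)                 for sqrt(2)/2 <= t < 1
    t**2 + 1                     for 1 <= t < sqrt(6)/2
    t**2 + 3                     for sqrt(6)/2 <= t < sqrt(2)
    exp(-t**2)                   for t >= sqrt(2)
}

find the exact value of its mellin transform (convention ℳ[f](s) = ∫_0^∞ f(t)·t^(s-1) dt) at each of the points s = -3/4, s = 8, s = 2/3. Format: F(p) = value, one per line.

F(-3/4) = 2**(3/8)*(-2808*2**(1/4) - 1170*uppergamma(-3/8, 2) + 585*2**(5/8)*uppergamma(-3/8, 2) + 180 + 1170*uppergamma(-3/8, 1) + 624*2**(5/8) + 2080*3**(5/8))/2340
F(8) = (1920*E + 68400 + 29609*exp(2))*exp(-2)/3840
F(2/3) = 2**(2/3)*(-168*3**(1/3) - 105*2**(1/3) - 28*uppergamma(1/3, 2) + 28*2**(1/3)*uppergamma(1/3, 2) + 3 + 28*uppergamma(1/3, 1) + 294*2**(2/3))/112

reversing the power substitution: t**2 on [0, 1/2); exp(-2*t) on [1/2, 1); t + 1 on [1, 3/2); …
slice at sqrt(2)/2, 1, sqrt(6)/2, sqrt(2), transform all 5 pieces, and sum them
segment 0 to sqrt(2)/2 holds t**4; add its integral
piece [sqrt(2)/2, 1): integrate exp(-2*t**2) against the kernel
the [1, sqrt(6)/2) slice contributes ∫ (t**2 + 1)·t^(s-1) dt
on [sqrt(6)/2, sqrt(2)) integrate f = (t**2 + 3) against the kernel
[sqrt(2), ∞) adds the kernel integral of exp(-t**2)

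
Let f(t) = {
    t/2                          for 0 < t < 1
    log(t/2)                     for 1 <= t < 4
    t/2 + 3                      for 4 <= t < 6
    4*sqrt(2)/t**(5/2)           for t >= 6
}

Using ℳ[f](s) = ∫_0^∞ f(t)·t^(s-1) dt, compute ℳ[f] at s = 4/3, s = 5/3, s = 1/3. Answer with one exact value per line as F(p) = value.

F(4/3) = -411*2**(2/3)/28 + 4*2**(1/3)*3**(5/6)/21 + 87/112 + log(2**(3/4 + 3*2**(2/3))) + 297*6**(1/3)/14
F(5/3) = -582*2**(1/3)/25 + 3*log(2)/5 + 219/400 + 4*2**(2/3)*3**(1/6)/5 + 24*2**(1/3)*log(2)/5 + 351*6**(2/3)/20
F(1/3) = -39*2**(2/3)/2 + 2*2**(1/3)*3**(5/6)/117 + log(2**(3 + 3*2**(2/3))) + 75/8 + 45*6**(1/3)/4

reversing the common scale on t: t on [0, 1/2); log(t) on [1/2, 2); t + 3 on [2, 3); …
breakpoints 1, 4, 6: one integral from each of the 4 segments
∫ over [0, 1) of t/2·t^(s-1) joins the sum
∫ log(t/2)·t^(s-1) over [1, 4)
on [4, 6): add ∫ (t/2 + 3)·t^(s-1) dt
∫ over [6, ∞) of 4*sqrt(2)/t**(5/2)·t^(s-1) joins the sum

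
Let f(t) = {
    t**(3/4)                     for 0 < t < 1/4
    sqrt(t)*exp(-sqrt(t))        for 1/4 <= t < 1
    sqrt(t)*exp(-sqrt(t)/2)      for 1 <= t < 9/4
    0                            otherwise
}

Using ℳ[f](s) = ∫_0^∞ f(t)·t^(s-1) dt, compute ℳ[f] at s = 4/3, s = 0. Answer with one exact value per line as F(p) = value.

reversing the power substitution: t**(3/2) on [0, 1/2); t*exp(-t) on [1/2, 1); t*exp(-t/2) on [1, 3/2)
peel off the shared t-power: t**(5/2) on [0, 1/2); t**2*exp(-t) on [1/2, 1); t**2*exp(-t/2) on [1, 3/2)
the shared t-power comes off first: sqrt(t) on [0, 1/2); exp(-t) on [1/2, 1); exp(-t/2) on [1, 3/2)
summing 3 kernel integrals split by 1/4, 1 yields ℳ[f](s)
for t in [0, 1/4): the term is ∫ t**(3/4)·t^(s-1)
for t in [1/4, 1): the term is ∫ sqrt(t)*exp(-sqrt(t))·t^(s-1)
between 1 and 9/4 the integrand is sqrt(t)*exp(-sqrt(t)/2)·t^(s-1)

F(4/3) = -16*2**(2/3)*uppergamma(11/3, 3/4) - 2*uppergamma(11/3, 1) + 3*2**(5/6)/200 + 2*uppergamma(11/3, 1/2) + 16*2**(2/3)*uppergamma(11/3, 1/2)
F(0) = -4*exp(-3/4) - 2*exp(-1) + sqrt(2)/3 + 6*exp(-1/2)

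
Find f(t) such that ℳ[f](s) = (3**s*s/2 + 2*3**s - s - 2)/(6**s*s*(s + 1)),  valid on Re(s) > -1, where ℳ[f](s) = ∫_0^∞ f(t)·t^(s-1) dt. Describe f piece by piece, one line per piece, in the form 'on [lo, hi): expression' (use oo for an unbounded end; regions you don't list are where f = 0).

strip the common scale on t: t on [0, 1/2); 2 - t on [1/2, 3/2)
slice at 1/6, transform all 2 pieces, and sum them
piece [0, 1/6): integrate 3*t against the kernel
on [1/6, 1/2) integrate f = (2 - 3*t) against the kernel

on [0, 1/6): 3*t
on [1/6, 1/2): 2 - 3*t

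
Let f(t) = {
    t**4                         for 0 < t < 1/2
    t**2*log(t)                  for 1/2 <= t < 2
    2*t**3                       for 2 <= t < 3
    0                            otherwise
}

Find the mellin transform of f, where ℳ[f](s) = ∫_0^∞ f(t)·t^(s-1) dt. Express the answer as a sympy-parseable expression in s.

(-256*2**(2*s)*(s + 2)**2*(s + 4) + 64*2**(2*s)*(s + 2)*(s + 3)*(s + 4)*log(2) - 64*2**(2*s)*(s + 3)*(s + 4) + 864*6**s*(s + 2)**2*(s + 4) + (s + 2)**2*(s + 3) + 4*(s + 2)*(s + 3)*(s + 4)*log(2) + 4*(s + 3)*(s + 4))/(16*2**s*(s + 2)**2*(s + 3)*(s + 4))
  Re(s) > -4

remove the shared t-power first: t**2 on [0, 1/2); log(t) on [1/2, 2); 2*t on [2, 3)
along the cuts 1/2, 2, ℳ[f](s) splits into 3 integrals
for t in [0, 1/2): the term is ∫ t**4·t^(s-1)
the [1/2, 2) slice contributes ∫ t**2*log(t)·t^(s-1) dt
for t in [2, 3): the term is ∫ 2*t**3·t^(s-1)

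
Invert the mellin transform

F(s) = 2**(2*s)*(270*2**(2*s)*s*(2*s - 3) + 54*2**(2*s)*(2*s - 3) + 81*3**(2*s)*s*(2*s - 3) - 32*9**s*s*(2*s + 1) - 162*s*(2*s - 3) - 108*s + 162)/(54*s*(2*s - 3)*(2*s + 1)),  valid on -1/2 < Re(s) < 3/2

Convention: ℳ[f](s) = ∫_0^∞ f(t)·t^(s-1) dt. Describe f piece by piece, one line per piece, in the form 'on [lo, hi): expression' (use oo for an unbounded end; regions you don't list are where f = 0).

strip the power substitution: t/4 on [0, 2); t/2 + 1 on [2, 4); t/8 on [4, 6); …
strip the common scale on t: t/2 on [0, 1); t + 1 on [1, 2); t/4 on [2, 3); …
the common scale on t comes off first: t on [0, 1/2); 2*t + 1 on [1/2, 1); t/2 on [1, 3/2); …
linearity at 4, 16, 36 turns ℳ[f](s) into 4 summed integrals
for t in [0, 4): the term is ∫ sqrt(t)/4·t^(s-1)
piece [4, 16): integrate (sqrt(t)/2 + 1) against the kernel
between 16 and 36 the integrand is sqrt(t)/8·t^(s-1)
on [36, ∞): add ∫ 64/t**(3/2)·t^(s-1) dt

on [0, 4): sqrt(t)/4
on [4, 16): sqrt(t)/2 + 1
on [16, 36): sqrt(t)/8
on [36, oo): 64/t**(3/2)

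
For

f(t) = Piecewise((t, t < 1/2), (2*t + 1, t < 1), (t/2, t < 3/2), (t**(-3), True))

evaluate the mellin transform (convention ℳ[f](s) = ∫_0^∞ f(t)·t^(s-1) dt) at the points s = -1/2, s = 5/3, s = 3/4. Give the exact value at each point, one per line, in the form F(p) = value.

F(-1/2) = 1 + 599*sqrt(6)/1134 + sqrt(2)
F(5/3) = 2**(1/3)*(-378 + 725*3**(2/3) + 1116*2**(2/3))/1920
F(3/4) = 2**(1/4)*(-2754 + 953*3**(3/4) + 3726*2**(3/4))/3402

summing 4 kernel integrals split by 1/2, 1, 3/2 yields ℳ[f](s)
segment 0 to 1/2 holds t; add its integral
∫ (2*t + 1)·t^(s-1) over [1/2, 1)
between 1 and 3/2 the integrand is t/2·t^(s-1)
piece [3/2, ∞): integrate t**(-3) against the kernel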